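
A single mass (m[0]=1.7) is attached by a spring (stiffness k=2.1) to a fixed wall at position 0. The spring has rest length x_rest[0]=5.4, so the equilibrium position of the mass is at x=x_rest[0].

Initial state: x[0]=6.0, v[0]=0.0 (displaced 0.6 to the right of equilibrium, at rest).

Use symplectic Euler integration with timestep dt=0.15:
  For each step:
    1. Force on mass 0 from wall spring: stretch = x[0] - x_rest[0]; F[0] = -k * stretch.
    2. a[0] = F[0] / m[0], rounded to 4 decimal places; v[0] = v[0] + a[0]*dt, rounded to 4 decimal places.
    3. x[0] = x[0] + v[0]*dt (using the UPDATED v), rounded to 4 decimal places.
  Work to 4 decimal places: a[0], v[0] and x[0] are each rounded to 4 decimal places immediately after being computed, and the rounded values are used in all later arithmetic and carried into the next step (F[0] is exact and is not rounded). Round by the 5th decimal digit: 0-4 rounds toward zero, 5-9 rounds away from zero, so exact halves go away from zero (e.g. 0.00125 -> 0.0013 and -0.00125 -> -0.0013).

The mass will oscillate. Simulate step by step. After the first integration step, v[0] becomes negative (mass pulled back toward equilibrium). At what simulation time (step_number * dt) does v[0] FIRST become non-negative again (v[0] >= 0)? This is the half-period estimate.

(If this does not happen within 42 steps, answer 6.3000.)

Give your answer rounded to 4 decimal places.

Answer: 2.8500

Derivation:
Step 0: x=[6.0000] v=[0.0000]
Step 1: x=[5.9833] v=[-0.1112]
Step 2: x=[5.9504] v=[-0.2193]
Step 3: x=[5.9022] v=[-0.3213]
Step 4: x=[5.8400] v=[-0.4144]
Step 5: x=[5.7656] v=[-0.4959]
Step 6: x=[5.6811] v=[-0.5636]
Step 7: x=[5.5887] v=[-0.6157]
Step 8: x=[5.4911] v=[-0.6507]
Step 9: x=[5.3910] v=[-0.6676]
Step 10: x=[5.2911] v=[-0.6659]
Step 11: x=[5.1942] v=[-0.6457]
Step 12: x=[5.1031] v=[-0.6076]
Step 13: x=[5.0202] v=[-0.5526]
Step 14: x=[4.9479] v=[-0.4822]
Step 15: x=[4.8881] v=[-0.3984]
Step 16: x=[4.8426] v=[-0.3036]
Step 17: x=[4.8126] v=[-0.2003]
Step 18: x=[4.7989] v=[-0.0915]
Step 19: x=[4.8019] v=[0.0199]
First v>=0 after going negative at step 19, time=2.8500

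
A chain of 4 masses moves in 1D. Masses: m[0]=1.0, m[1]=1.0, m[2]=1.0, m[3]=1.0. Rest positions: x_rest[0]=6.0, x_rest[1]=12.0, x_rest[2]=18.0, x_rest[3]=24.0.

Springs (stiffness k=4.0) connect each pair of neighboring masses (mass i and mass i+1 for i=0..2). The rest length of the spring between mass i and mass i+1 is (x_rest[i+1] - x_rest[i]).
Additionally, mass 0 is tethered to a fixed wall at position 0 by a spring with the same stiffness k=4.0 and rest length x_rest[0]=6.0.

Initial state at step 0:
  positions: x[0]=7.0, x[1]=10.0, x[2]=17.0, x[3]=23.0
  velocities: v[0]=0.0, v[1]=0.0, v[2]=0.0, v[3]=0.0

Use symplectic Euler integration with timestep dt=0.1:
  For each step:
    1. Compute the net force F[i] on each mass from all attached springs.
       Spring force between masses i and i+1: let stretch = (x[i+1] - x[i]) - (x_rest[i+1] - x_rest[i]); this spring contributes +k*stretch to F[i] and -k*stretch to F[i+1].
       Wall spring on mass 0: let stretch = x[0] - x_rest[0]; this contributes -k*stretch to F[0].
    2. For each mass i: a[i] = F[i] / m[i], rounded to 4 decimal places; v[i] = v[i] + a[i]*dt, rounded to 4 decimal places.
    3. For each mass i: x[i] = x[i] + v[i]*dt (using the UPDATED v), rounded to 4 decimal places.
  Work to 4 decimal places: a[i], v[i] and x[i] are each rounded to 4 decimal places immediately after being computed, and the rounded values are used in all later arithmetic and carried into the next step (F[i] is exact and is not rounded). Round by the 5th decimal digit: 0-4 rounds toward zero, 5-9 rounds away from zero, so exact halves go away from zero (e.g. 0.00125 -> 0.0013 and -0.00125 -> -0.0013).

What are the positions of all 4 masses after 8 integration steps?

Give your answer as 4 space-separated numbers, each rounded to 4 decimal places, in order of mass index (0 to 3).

Step 0: x=[7.0000 10.0000 17.0000 23.0000] v=[0.0000 0.0000 0.0000 0.0000]
Step 1: x=[6.8400 10.1600 16.9600 23.0000] v=[-1.6000 1.6000 -0.4000 0.0000]
Step 2: x=[6.5392 10.4592 16.8896 22.9984] v=[-3.0080 2.9920 -0.7040 -0.0160]
Step 3: x=[6.1336 10.8588 16.8063 22.9925] v=[-4.0557 3.9962 -0.8326 -0.0595]
Step 4: x=[5.6717 11.3073 16.7326 22.9791] v=[-4.6191 4.4851 -0.7371 -0.1340]
Step 5: x=[5.2084 11.7474 16.6917 22.9558] v=[-4.6335 4.4010 -0.4086 -0.2326]
Step 6: x=[4.7983 12.1237 16.7036 22.9220] v=[-4.1013 3.7631 0.1193 -0.3382]
Step 7: x=[4.4893 12.3902 16.7811 22.8794] v=[-3.0905 2.6649 0.7747 -0.4256]
Step 8: x=[4.3167 12.5163 16.9269 22.8329] v=[-1.7259 1.2609 1.4577 -0.4649]

Answer: 4.3167 12.5163 16.9269 22.8329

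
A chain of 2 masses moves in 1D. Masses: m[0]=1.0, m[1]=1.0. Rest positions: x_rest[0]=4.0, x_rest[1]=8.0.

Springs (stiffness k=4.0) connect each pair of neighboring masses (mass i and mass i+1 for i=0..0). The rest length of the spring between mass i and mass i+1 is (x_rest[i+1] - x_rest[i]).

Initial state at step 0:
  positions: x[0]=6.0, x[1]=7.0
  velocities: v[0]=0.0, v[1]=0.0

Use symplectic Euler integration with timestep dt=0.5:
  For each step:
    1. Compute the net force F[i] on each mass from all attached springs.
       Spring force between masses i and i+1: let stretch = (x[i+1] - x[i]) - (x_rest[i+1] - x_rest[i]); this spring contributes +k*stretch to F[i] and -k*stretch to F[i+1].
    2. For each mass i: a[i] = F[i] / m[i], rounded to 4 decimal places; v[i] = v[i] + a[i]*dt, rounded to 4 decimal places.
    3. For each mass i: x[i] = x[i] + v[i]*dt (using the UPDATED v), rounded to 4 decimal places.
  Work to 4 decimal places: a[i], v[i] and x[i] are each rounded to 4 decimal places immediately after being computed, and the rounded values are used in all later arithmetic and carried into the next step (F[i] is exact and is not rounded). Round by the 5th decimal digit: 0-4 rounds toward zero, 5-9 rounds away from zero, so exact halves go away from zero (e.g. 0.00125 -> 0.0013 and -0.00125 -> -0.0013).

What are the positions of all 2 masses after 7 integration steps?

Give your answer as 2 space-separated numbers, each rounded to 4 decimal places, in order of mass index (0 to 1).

Step 0: x=[6.0000 7.0000] v=[0.0000 0.0000]
Step 1: x=[3.0000 10.0000] v=[-6.0000 6.0000]
Step 2: x=[3.0000 10.0000] v=[0.0000 0.0000]
Step 3: x=[6.0000 7.0000] v=[6.0000 -6.0000]
Step 4: x=[6.0000 7.0000] v=[0.0000 0.0000]
Step 5: x=[3.0000 10.0000] v=[-6.0000 6.0000]
Step 6: x=[3.0000 10.0000] v=[0.0000 0.0000]
Step 7: x=[6.0000 7.0000] v=[6.0000 -6.0000]

Answer: 6.0000 7.0000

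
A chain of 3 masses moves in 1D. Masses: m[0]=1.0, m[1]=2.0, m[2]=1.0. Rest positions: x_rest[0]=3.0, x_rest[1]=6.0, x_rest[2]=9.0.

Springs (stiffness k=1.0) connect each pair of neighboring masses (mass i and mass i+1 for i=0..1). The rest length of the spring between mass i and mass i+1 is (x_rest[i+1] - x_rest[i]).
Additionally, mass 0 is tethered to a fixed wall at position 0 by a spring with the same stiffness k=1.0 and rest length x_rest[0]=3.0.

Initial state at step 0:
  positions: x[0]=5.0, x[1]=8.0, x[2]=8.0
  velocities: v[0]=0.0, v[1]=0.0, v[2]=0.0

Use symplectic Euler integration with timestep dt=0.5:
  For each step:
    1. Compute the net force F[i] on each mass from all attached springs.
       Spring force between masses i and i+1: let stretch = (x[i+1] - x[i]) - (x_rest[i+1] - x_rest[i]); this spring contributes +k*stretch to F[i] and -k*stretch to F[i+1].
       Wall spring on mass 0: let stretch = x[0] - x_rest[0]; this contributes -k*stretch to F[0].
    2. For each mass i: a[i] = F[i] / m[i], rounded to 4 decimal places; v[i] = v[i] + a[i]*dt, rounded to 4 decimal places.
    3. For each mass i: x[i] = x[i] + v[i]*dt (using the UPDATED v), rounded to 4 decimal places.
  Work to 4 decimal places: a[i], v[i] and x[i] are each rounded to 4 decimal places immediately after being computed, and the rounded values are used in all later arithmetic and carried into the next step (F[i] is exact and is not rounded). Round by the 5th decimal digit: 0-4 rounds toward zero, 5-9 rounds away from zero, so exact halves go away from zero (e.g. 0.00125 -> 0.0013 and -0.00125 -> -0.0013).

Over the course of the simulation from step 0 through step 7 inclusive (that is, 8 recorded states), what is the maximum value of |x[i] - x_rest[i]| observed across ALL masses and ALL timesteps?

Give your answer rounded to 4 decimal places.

Answer: 2.9552

Derivation:
Step 0: x=[5.0000 8.0000 8.0000] v=[0.0000 0.0000 0.0000]
Step 1: x=[4.5000 7.6250 8.7500] v=[-1.0000 -0.7500 1.5000]
Step 2: x=[3.6563 7.0000 9.9688] v=[-1.6875 -1.2500 2.4375]
Step 3: x=[2.7344 6.3281 11.1954] v=[-1.8438 -1.3438 2.4531]
Step 4: x=[2.0273 5.8154 11.9552] v=[-1.4142 -1.0254 1.5195]
Step 5: x=[1.7604 5.5967 11.9300] v=[-0.5338 -0.4375 -0.0504]
Step 6: x=[2.0125 5.6901 11.0715] v=[0.5042 0.1868 -1.7171]
Step 7: x=[2.6809 5.9965 9.6176] v=[1.3368 0.6128 -2.9078]
Max displacement = 2.9552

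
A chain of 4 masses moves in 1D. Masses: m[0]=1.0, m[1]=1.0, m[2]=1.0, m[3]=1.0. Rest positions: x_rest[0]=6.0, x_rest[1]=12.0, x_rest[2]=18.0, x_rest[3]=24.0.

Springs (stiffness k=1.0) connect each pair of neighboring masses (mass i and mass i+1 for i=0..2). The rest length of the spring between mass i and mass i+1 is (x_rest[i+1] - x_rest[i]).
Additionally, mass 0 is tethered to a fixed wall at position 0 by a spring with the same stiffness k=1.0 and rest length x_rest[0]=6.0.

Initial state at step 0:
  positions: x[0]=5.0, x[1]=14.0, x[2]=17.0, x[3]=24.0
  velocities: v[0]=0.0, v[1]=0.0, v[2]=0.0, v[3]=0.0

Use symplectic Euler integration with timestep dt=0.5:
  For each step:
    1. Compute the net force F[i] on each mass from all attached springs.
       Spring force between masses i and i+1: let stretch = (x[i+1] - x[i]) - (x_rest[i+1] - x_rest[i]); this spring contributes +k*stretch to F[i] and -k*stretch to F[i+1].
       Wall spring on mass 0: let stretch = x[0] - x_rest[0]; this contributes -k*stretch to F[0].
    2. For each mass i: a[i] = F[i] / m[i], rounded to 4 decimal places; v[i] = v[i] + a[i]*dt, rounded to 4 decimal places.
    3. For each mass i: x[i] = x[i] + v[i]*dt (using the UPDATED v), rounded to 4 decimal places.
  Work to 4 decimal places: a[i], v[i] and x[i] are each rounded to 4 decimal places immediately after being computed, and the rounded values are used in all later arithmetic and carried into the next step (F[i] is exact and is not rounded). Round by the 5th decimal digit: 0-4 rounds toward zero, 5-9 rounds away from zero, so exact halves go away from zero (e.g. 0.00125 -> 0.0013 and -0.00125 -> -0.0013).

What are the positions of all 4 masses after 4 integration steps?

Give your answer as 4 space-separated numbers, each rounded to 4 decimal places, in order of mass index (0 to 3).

Answer: 6.4805 11.1446 18.1758 24.2930

Derivation:
Step 0: x=[5.0000 14.0000 17.0000 24.0000] v=[0.0000 0.0000 0.0000 0.0000]
Step 1: x=[6.0000 12.5000 18.0000 23.7500] v=[2.0000 -3.0000 2.0000 -0.5000]
Step 2: x=[7.1250 10.7500 19.0625 23.5625] v=[2.2500 -3.5000 2.1250 -0.3750]
Step 3: x=[7.3750 10.1719 19.1719 23.7500] v=[0.5000 -1.1563 0.2188 0.3750]
Step 4: x=[6.4805 11.1446 18.1758 24.2930] v=[-1.7891 1.9453 -1.9922 1.0860]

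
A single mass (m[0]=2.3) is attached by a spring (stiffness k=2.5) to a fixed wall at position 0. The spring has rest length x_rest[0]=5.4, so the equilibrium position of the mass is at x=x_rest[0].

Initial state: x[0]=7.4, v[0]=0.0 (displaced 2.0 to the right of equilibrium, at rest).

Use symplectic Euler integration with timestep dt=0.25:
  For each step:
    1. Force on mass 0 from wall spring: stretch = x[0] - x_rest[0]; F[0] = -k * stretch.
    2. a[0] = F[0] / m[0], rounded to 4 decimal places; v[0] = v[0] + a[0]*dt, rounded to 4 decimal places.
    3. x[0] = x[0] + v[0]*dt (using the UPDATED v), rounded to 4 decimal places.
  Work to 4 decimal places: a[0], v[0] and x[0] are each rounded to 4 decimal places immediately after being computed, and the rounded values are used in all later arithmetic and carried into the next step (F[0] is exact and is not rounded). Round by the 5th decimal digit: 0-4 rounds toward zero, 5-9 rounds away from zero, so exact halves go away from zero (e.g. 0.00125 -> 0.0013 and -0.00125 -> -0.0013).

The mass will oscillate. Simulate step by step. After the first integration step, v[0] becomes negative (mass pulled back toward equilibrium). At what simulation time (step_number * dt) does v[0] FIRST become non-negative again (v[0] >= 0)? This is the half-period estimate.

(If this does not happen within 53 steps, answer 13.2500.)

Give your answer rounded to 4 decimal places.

Answer: 3.2500

Derivation:
Step 0: x=[7.4000] v=[0.0000]
Step 1: x=[7.2641] v=[-0.5435]
Step 2: x=[7.0016] v=[-1.0501]
Step 3: x=[6.6303] v=[-1.4853]
Step 4: x=[6.1754] v=[-1.8196]
Step 5: x=[5.6678] v=[-2.0303]
Step 6: x=[5.1420] v=[-2.1031]
Step 7: x=[4.6338] v=[-2.0330]
Step 8: x=[4.1776] v=[-1.8248]
Step 9: x=[3.8045] v=[-1.4926]
Step 10: x=[3.5397] v=[-1.0591]
Step 11: x=[3.4013] v=[-0.5536]
Step 12: x=[3.3987] v=[-0.0105]
Step 13: x=[3.5320] v=[0.5333]
First v>=0 after going negative at step 13, time=3.2500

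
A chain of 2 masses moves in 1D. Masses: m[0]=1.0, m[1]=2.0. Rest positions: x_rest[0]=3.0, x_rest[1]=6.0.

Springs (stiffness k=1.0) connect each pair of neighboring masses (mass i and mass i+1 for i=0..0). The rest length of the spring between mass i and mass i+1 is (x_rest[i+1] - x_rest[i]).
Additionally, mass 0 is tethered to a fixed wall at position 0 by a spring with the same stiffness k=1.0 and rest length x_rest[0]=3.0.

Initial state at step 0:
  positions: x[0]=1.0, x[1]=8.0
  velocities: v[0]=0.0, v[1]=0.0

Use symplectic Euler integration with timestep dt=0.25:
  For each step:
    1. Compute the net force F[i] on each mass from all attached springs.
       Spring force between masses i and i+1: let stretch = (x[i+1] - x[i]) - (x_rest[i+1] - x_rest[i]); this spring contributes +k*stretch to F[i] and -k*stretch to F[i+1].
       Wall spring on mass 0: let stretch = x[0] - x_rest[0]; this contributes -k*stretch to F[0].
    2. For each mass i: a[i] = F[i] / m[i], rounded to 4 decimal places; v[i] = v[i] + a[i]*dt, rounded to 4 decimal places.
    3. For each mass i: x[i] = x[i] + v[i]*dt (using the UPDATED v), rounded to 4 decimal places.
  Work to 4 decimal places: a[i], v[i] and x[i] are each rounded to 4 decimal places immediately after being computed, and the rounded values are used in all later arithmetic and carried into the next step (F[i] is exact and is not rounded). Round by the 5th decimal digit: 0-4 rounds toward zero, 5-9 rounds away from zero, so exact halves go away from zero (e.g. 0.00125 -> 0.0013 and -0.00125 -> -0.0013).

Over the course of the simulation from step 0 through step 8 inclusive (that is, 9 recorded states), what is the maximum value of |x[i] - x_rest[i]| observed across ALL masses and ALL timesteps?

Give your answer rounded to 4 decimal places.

Step 0: x=[1.0000 8.0000] v=[0.0000 0.0000]
Step 1: x=[1.3750 7.8750] v=[1.5000 -0.5000]
Step 2: x=[2.0703 7.6406] v=[2.7813 -0.9375]
Step 3: x=[2.9844 7.3259] v=[3.6563 -1.2588]
Step 4: x=[3.9833 6.9693] v=[3.9956 -1.4265]
Step 5: x=[4.9199 6.6131] v=[3.7463 -1.4248]
Step 6: x=[5.6548 6.2977] v=[2.9396 -1.2615]
Step 7: x=[6.0765 6.0560] v=[1.6866 -0.9669]
Step 8: x=[6.1171 5.9087] v=[0.1624 -0.5893]
Max displacement = 3.1171

Answer: 3.1171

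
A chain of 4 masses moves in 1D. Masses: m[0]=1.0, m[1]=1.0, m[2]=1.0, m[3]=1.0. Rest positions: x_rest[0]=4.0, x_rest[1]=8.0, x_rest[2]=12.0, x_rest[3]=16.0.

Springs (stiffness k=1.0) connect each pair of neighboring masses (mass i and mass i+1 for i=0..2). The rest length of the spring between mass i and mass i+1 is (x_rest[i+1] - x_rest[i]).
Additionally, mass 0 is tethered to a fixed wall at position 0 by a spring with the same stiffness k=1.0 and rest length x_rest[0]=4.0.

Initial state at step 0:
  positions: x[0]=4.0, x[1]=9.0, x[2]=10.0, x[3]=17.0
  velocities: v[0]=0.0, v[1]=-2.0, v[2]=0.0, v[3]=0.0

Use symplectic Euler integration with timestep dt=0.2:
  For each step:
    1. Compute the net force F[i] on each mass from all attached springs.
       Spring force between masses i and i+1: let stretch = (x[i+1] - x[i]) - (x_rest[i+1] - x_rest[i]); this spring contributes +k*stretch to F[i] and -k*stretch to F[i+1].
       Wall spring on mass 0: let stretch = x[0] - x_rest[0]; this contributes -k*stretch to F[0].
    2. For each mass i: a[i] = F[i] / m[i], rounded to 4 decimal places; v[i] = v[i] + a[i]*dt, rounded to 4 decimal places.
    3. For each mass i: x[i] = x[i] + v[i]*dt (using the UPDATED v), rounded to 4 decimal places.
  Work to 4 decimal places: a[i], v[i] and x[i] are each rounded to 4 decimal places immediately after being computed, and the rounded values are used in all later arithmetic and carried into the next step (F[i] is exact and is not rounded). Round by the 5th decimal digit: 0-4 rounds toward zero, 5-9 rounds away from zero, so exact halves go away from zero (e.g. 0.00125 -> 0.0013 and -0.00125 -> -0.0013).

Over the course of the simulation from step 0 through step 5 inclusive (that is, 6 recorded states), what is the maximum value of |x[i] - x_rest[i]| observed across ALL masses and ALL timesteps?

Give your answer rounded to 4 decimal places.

Answer: 2.0907

Derivation:
Step 0: x=[4.0000 9.0000 10.0000 17.0000] v=[0.0000 -2.0000 0.0000 0.0000]
Step 1: x=[4.0400 8.4400 10.2400 16.8800] v=[0.2000 -2.8000 1.2000 -0.6000]
Step 2: x=[4.0944 7.7760 10.6736 16.6544] v=[0.2720 -3.3200 2.1680 -1.1280]
Step 3: x=[4.1323 7.0806 11.2305 16.3496] v=[0.1894 -3.4768 2.7846 -1.5242]
Step 4: x=[4.1228 6.4333 11.8262 16.0000] v=[-0.0474 -3.2365 2.9784 -1.7480]
Step 5: x=[4.0408 5.9093 12.3731 15.6434] v=[-0.4099 -2.6200 2.7346 -1.7828]
Max displacement = 2.0907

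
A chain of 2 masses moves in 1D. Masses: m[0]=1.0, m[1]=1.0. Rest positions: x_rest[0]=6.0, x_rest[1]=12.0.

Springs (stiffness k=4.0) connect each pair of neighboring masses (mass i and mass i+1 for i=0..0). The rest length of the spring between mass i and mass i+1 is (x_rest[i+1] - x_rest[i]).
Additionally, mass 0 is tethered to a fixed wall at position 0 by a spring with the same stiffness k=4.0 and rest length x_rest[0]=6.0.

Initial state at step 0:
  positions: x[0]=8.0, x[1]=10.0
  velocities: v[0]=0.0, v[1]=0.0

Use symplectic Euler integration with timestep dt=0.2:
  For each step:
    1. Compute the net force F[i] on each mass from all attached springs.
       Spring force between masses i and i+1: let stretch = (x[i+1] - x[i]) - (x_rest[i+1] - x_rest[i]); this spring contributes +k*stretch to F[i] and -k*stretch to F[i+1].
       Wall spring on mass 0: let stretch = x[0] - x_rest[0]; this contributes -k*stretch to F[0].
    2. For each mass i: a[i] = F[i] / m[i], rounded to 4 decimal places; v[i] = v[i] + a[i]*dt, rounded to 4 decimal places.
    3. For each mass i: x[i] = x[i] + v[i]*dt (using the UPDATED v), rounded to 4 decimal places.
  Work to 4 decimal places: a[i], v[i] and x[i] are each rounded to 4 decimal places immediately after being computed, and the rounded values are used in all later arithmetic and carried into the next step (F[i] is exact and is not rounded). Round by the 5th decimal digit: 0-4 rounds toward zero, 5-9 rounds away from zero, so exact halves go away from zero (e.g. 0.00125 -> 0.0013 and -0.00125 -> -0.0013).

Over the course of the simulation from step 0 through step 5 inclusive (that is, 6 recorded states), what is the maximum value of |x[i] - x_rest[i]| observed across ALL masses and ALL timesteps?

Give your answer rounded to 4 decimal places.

Answer: 2.5881

Derivation:
Step 0: x=[8.0000 10.0000] v=[0.0000 0.0000]
Step 1: x=[7.0400 10.6400] v=[-4.8000 3.2000]
Step 2: x=[5.5296 11.6640] v=[-7.5520 5.1200]
Step 3: x=[4.1160 12.6665] v=[-7.0682 5.0125]
Step 4: x=[3.4119 13.2609] v=[-3.5206 2.9721]
Step 5: x=[3.7377 13.2395] v=[1.6291 -0.1071]
Max displacement = 2.5881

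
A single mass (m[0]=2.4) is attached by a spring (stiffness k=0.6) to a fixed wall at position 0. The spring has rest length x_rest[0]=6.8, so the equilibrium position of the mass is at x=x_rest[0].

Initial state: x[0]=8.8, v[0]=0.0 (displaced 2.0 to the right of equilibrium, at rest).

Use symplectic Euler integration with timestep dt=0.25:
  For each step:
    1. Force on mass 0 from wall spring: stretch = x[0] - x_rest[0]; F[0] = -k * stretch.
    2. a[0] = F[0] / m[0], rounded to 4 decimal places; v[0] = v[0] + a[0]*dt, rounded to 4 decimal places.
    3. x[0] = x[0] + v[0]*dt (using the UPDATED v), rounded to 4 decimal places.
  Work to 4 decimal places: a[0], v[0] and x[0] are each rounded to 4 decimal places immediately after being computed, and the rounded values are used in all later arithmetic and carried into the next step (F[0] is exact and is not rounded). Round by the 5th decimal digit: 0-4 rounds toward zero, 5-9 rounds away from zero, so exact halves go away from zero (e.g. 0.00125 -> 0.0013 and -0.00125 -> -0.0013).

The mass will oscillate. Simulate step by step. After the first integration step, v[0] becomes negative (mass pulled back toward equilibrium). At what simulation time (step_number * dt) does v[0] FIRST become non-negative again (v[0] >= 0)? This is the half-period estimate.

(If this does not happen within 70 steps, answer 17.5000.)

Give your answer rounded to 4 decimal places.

Answer: 6.5000

Derivation:
Step 0: x=[8.8000] v=[0.0000]
Step 1: x=[8.7688] v=[-0.1250]
Step 2: x=[8.7068] v=[-0.2481]
Step 3: x=[8.6150] v=[-0.3673]
Step 4: x=[8.4948] v=[-0.4808]
Step 5: x=[8.3481] v=[-0.5867]
Step 6: x=[8.1772] v=[-0.6835]
Step 7: x=[7.9848] v=[-0.7696]
Step 8: x=[7.7739] v=[-0.8437]
Step 9: x=[7.5478] v=[-0.9046]
Step 10: x=[7.3100] v=[-0.9514]
Step 11: x=[7.0642] v=[-0.9833]
Step 12: x=[6.8143] v=[-0.9998]
Step 13: x=[6.5641] v=[-1.0007]
Step 14: x=[6.3176] v=[-0.9860]
Step 15: x=[6.0786] v=[-0.9559]
Step 16: x=[5.8509] v=[-0.9108]
Step 17: x=[5.6380] v=[-0.8515]
Step 18: x=[5.4433] v=[-0.7789]
Step 19: x=[5.2698] v=[-0.6941]
Step 20: x=[5.1202] v=[-0.5985]
Step 21: x=[4.9968] v=[-0.4935]
Step 22: x=[4.9016] v=[-0.3808]
Step 23: x=[4.8361] v=[-0.2622]
Step 24: x=[4.8012] v=[-0.1395]
Step 25: x=[4.7976] v=[-0.0146]
Step 26: x=[4.8253] v=[0.1106]
First v>=0 after going negative at step 26, time=6.5000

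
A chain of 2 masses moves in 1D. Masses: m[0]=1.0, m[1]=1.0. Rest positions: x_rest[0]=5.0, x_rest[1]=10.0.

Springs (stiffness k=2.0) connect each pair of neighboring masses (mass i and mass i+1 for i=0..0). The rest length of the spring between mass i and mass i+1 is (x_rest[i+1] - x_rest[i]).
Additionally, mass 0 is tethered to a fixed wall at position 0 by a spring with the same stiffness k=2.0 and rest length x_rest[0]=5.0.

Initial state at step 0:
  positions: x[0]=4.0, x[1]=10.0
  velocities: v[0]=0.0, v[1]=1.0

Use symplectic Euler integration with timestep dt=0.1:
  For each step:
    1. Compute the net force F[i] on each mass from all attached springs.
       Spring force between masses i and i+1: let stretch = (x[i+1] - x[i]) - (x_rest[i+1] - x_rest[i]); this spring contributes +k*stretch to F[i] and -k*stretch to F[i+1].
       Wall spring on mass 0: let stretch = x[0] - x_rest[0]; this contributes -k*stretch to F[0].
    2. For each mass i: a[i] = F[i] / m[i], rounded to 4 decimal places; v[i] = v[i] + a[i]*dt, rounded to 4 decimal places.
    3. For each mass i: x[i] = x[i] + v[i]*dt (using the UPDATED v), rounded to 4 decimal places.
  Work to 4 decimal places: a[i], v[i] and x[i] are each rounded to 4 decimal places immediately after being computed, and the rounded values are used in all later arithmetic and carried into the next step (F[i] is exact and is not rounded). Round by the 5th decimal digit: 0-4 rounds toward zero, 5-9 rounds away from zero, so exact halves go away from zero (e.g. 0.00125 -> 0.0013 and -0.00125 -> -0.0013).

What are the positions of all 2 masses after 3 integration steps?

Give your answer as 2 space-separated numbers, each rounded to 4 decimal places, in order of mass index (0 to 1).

Step 0: x=[4.0000 10.0000] v=[0.0000 1.0000]
Step 1: x=[4.0400 10.0800] v=[0.4000 0.8000]
Step 2: x=[4.1200 10.1392] v=[0.8000 0.5920]
Step 3: x=[4.2380 10.1780] v=[1.1798 0.3882]

Answer: 4.2380 10.1780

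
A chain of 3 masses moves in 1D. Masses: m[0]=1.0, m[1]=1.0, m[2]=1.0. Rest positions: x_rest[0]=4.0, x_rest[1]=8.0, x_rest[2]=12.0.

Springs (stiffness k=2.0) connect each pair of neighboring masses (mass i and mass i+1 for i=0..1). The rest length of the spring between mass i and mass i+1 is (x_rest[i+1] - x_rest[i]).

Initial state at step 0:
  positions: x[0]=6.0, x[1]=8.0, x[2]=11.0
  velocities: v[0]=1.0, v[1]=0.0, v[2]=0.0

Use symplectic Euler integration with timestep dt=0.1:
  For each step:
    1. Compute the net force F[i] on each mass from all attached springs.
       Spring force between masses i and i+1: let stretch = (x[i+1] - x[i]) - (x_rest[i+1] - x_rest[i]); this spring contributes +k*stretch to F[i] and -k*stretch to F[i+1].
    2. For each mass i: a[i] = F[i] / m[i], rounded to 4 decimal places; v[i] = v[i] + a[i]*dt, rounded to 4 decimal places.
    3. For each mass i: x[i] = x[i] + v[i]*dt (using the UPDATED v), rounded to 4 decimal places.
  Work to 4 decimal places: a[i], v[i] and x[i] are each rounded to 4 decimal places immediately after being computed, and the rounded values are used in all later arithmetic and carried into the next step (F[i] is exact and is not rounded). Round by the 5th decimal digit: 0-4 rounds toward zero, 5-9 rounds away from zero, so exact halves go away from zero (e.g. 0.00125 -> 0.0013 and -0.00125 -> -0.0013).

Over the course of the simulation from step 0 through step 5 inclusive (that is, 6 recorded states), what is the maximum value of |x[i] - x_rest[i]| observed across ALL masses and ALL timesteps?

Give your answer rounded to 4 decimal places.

Answer: 2.0792

Derivation:
Step 0: x=[6.0000 8.0000 11.0000] v=[1.0000 0.0000 0.0000]
Step 1: x=[6.0600 8.0200 11.0200] v=[0.6000 0.2000 0.2000]
Step 2: x=[6.0792 8.0608 11.0600] v=[0.1920 0.4080 0.4000]
Step 3: x=[6.0580 8.1220 11.1200] v=[-0.2117 0.6115 0.6002]
Step 4: x=[5.9981 8.2018 11.2001] v=[-0.5989 0.7983 0.8006]
Step 5: x=[5.9023 8.2975 11.3002] v=[-0.9582 0.9572 1.0009]
Max displacement = 2.0792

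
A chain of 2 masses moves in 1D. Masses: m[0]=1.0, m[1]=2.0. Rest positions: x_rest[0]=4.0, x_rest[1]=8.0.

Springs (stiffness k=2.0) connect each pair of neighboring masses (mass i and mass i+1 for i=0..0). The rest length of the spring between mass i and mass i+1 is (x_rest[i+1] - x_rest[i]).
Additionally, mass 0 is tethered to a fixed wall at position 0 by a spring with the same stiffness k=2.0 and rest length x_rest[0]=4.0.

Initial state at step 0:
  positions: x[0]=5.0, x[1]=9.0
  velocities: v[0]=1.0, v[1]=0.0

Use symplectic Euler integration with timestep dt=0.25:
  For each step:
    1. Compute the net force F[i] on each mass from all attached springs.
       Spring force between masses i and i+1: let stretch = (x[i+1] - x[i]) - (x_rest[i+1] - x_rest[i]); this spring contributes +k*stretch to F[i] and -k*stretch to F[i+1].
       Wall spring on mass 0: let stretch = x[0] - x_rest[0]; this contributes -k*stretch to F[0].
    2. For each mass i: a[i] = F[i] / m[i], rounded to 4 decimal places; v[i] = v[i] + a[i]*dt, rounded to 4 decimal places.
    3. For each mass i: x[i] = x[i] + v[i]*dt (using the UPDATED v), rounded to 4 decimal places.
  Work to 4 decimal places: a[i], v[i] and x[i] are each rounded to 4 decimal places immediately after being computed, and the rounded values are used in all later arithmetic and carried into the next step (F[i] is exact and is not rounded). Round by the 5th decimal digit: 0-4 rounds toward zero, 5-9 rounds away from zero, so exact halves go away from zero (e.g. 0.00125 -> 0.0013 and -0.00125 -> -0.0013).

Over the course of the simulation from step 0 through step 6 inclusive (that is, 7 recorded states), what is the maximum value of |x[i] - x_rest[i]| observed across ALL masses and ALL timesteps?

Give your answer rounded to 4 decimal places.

Step 0: x=[5.0000 9.0000] v=[1.0000 0.0000]
Step 1: x=[5.1250 9.0000] v=[0.5000 0.0000]
Step 2: x=[5.0938 9.0078] v=[-0.1250 0.0313]
Step 3: x=[4.9151 9.0210] v=[-0.7149 0.0528]
Step 4: x=[4.6352 9.0276] v=[-1.1195 0.0263]
Step 5: x=[4.3250 9.0097] v=[-1.2409 -0.0718]
Step 6: x=[4.0597 8.9490] v=[-1.0611 -0.2430]
Max displacement = 1.1250

Answer: 1.1250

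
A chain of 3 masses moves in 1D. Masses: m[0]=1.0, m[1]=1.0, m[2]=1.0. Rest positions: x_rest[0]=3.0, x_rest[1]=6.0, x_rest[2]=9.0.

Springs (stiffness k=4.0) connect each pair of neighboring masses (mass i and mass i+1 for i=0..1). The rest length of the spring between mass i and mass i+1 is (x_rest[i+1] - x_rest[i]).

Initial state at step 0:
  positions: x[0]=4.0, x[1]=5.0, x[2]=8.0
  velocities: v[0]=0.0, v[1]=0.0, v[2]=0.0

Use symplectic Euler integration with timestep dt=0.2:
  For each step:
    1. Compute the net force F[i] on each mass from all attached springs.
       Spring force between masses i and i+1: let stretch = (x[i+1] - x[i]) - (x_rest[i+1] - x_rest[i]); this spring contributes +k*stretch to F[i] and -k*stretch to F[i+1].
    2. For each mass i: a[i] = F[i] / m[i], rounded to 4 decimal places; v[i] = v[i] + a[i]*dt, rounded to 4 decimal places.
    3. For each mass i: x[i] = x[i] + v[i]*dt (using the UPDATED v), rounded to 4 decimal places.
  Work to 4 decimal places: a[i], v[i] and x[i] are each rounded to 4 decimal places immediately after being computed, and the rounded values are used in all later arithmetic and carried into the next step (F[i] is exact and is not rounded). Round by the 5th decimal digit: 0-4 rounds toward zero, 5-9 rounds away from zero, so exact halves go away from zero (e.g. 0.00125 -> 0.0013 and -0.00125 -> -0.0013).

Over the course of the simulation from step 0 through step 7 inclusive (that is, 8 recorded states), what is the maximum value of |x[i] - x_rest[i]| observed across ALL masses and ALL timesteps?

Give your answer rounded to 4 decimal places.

Answer: 1.2573

Derivation:
Step 0: x=[4.0000 5.0000 8.0000] v=[0.0000 0.0000 0.0000]
Step 1: x=[3.6800 5.3200 8.0000] v=[-1.6000 1.6000 0.0000]
Step 2: x=[3.1424 5.8064 8.0512] v=[-2.6880 2.4320 0.2560]
Step 3: x=[2.5510 6.2257 8.2232] v=[-2.9568 2.0966 0.8602]
Step 4: x=[2.0676 6.3767 8.5556] v=[-2.4170 0.7548 1.6622]
Step 5: x=[1.7937 6.1868 9.0194] v=[-1.3697 -0.9494 2.3191]
Step 6: x=[1.7427 5.7472 9.5100] v=[-0.2552 -2.1978 2.4530]
Step 7: x=[1.8524 5.2690 9.8786] v=[0.5484 -2.3912 1.8428]
Max displacement = 1.2573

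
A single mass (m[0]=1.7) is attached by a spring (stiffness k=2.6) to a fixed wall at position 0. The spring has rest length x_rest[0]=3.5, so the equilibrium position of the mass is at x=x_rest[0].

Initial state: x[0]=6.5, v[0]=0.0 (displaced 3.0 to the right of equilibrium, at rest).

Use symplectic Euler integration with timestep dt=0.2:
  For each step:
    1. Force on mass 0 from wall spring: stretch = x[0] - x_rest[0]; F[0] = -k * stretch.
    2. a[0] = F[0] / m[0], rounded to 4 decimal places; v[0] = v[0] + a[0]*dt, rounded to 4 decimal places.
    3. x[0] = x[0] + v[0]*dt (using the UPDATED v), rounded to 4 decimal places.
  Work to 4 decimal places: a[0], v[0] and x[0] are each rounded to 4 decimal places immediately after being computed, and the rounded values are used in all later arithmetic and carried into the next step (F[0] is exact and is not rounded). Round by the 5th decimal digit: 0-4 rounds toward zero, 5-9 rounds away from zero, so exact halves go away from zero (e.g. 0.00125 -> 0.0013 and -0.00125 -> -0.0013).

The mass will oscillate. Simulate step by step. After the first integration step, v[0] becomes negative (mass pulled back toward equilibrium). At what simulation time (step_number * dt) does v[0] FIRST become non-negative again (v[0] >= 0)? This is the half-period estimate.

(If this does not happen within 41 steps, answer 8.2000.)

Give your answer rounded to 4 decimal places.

Answer: 2.6000

Derivation:
Step 0: x=[6.5000] v=[0.0000]
Step 1: x=[6.3165] v=[-0.9176]
Step 2: x=[5.9607] v=[-1.7791]
Step 3: x=[5.4543] v=[-2.5318]
Step 4: x=[4.8284] v=[-3.1296]
Step 5: x=[4.1212] v=[-3.5359]
Step 6: x=[3.3760] v=[-3.7259]
Step 7: x=[2.6384] v=[-3.6880]
Step 8: x=[1.9535] v=[-3.4245]
Step 9: x=[1.3632] v=[-2.9515]
Step 10: x=[0.9036] v=[-2.2979]
Step 11: x=[0.6029] v=[-1.5037]
Step 12: x=[0.4794] v=[-0.6175]
Step 13: x=[0.5407] v=[0.3064]
First v>=0 after going negative at step 13, time=2.6000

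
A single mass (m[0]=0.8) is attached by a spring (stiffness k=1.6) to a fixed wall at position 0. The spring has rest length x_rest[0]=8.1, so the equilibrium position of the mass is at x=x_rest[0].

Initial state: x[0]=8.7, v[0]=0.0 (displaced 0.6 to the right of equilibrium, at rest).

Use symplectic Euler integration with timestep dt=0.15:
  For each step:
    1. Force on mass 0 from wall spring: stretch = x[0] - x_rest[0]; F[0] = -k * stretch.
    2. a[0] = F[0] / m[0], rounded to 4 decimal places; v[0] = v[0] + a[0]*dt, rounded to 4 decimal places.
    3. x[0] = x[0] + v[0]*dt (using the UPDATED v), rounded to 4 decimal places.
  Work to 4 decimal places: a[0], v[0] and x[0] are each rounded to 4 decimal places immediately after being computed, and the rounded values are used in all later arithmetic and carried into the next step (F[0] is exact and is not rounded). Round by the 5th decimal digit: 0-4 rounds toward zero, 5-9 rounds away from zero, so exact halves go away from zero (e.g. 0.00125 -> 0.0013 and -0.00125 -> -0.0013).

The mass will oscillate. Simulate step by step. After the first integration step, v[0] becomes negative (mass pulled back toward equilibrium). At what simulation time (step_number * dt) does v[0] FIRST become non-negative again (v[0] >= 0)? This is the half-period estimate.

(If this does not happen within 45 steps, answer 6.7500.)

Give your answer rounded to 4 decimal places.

Answer: 2.2500

Derivation:
Step 0: x=[8.7000] v=[0.0000]
Step 1: x=[8.6730] v=[-0.1800]
Step 2: x=[8.6202] v=[-0.3519]
Step 3: x=[8.5440] v=[-0.5080]
Step 4: x=[8.4478] v=[-0.6412]
Step 5: x=[8.3360] v=[-0.7455]
Step 6: x=[8.2136] v=[-0.8163]
Step 7: x=[8.0860] v=[-0.8504]
Step 8: x=[7.9591] v=[-0.8462]
Step 9: x=[7.8385] v=[-0.8039]
Step 10: x=[7.7297] v=[-0.7255]
Step 11: x=[7.6375] v=[-0.6144]
Step 12: x=[7.5661] v=[-0.4757]
Step 13: x=[7.5188] v=[-0.3155]
Step 14: x=[7.4976] v=[-0.1411]
Step 15: x=[7.5035] v=[0.0396]
First v>=0 after going negative at step 15, time=2.2500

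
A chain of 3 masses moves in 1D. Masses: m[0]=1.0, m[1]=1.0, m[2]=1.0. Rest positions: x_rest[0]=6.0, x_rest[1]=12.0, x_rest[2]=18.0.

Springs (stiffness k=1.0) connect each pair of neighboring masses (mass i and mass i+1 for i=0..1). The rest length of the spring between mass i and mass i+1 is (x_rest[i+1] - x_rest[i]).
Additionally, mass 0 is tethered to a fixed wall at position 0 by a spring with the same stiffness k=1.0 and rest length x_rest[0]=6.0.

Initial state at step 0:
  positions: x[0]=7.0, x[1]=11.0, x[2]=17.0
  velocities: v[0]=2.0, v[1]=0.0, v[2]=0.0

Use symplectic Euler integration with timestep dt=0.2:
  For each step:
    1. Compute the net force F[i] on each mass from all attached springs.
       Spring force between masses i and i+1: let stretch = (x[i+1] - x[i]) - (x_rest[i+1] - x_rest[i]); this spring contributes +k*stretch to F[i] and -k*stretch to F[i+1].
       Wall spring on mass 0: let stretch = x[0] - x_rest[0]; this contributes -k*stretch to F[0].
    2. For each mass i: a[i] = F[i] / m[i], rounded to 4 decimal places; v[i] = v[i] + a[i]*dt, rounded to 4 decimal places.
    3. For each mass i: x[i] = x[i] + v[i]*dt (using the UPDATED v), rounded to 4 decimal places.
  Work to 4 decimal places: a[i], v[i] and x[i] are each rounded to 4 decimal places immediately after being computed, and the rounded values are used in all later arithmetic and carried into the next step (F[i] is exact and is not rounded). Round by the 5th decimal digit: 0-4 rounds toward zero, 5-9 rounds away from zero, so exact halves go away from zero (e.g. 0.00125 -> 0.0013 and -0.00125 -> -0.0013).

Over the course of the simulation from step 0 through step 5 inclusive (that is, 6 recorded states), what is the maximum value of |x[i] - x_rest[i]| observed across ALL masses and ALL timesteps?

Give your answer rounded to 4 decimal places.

Step 0: x=[7.0000 11.0000 17.0000] v=[2.0000 0.0000 0.0000]
Step 1: x=[7.2800 11.0800 17.0000] v=[1.4000 0.4000 0.0000]
Step 2: x=[7.4208 11.2448 17.0032] v=[0.7040 0.8240 0.0160]
Step 3: x=[7.4177 11.4870 17.0161] v=[-0.0154 1.2109 0.0643]
Step 4: x=[7.2807 11.7876 17.0478] v=[-0.6851 1.5029 0.1585]
Step 5: x=[7.0327 12.1183 17.1091] v=[-1.2399 1.6536 0.3065]
Max displacement = 1.4208

Answer: 1.4208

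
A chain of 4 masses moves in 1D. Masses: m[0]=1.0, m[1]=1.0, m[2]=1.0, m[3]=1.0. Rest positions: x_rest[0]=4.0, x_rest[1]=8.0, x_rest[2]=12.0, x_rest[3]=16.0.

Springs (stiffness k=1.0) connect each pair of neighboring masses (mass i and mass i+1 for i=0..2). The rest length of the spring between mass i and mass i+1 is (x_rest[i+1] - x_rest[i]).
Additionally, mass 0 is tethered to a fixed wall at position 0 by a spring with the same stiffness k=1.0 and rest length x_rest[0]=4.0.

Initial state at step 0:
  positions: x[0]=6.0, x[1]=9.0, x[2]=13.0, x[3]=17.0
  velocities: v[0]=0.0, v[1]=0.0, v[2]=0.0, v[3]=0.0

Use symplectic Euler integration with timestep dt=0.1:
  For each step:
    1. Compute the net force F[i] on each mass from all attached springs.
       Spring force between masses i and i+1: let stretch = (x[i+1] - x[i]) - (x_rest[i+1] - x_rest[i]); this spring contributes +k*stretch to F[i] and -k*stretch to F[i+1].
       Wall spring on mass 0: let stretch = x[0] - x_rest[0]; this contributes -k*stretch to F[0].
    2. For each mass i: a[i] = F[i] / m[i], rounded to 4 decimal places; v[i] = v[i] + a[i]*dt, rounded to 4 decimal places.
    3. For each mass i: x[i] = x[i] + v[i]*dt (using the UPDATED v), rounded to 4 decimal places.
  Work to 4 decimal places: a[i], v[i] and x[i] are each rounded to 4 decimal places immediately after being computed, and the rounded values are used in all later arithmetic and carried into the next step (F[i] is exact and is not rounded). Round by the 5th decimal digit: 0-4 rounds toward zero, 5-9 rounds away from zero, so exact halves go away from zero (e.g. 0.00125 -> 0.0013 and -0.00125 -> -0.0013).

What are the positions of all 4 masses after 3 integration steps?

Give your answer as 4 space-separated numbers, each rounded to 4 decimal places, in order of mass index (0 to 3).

Step 0: x=[6.0000 9.0000 13.0000 17.0000] v=[0.0000 0.0000 0.0000 0.0000]
Step 1: x=[5.9700 9.0100 13.0000 17.0000] v=[-0.3000 0.1000 0.0000 0.0000]
Step 2: x=[5.9107 9.0295 13.0001 17.0000] v=[-0.5930 0.1950 0.0010 0.0000]
Step 3: x=[5.8235 9.0575 13.0005 17.0000] v=[-0.8722 0.2802 0.0039 0.0000]

Answer: 5.8235 9.0575 13.0005 17.0000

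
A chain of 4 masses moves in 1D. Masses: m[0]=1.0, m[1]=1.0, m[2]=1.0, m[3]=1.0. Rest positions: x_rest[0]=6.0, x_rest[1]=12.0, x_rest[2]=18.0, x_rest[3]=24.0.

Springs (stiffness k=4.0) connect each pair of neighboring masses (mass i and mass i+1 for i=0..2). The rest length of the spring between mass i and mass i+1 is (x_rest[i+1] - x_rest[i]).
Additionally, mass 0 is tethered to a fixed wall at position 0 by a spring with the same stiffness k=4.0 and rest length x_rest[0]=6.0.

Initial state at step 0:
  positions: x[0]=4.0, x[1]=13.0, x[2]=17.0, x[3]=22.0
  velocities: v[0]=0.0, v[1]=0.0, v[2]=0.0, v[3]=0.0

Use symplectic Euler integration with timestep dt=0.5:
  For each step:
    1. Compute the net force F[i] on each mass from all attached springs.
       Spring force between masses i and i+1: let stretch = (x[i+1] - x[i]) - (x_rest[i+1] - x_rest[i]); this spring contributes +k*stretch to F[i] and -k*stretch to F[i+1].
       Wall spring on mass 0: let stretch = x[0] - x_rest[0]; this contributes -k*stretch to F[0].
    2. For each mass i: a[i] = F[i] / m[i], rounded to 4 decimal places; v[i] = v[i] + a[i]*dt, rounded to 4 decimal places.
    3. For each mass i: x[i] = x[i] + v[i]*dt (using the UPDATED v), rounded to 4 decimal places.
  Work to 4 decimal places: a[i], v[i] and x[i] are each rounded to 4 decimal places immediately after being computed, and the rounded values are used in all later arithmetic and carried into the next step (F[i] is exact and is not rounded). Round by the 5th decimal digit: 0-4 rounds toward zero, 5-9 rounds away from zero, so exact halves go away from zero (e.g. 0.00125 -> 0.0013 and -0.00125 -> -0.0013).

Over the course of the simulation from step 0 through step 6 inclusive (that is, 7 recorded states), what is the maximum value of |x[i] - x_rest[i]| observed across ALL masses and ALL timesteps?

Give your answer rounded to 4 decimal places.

Step 0: x=[4.0000 13.0000 17.0000 22.0000] v=[0.0000 0.0000 0.0000 0.0000]
Step 1: x=[9.0000 8.0000 18.0000 23.0000] v=[10.0000 -10.0000 2.0000 2.0000]
Step 2: x=[4.0000 14.0000 14.0000 25.0000] v=[-10.0000 12.0000 -8.0000 4.0000]
Step 3: x=[5.0000 10.0000 21.0000 22.0000] v=[2.0000 -8.0000 14.0000 -6.0000]
Step 4: x=[6.0000 12.0000 18.0000 24.0000] v=[2.0000 4.0000 -6.0000 4.0000]
Step 5: x=[7.0000 14.0000 15.0000 26.0000] v=[2.0000 4.0000 -6.0000 4.0000]
Step 6: x=[8.0000 10.0000 22.0000 23.0000] v=[2.0000 -8.0000 14.0000 -6.0000]
Max displacement = 4.0000

Answer: 4.0000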